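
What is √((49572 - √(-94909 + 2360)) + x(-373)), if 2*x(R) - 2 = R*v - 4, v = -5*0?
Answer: √(49571 - I*√92549) ≈ 222.65 - 0.6832*I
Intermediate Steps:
v = 0
x(R) = -1 (x(R) = 1 + (R*0 - 4)/2 = 1 + (0 - 4)/2 = 1 + (½)*(-4) = 1 - 2 = -1)
√((49572 - √(-94909 + 2360)) + x(-373)) = √((49572 - √(-94909 + 2360)) - 1) = √((49572 - √(-92549)) - 1) = √((49572 - I*√92549) - 1) = √(49571 - I*√92549)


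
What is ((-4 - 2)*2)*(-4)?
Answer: 48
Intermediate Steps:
((-4 - 2)*2)*(-4) = -6*2*(-4) = -12*(-4) = 48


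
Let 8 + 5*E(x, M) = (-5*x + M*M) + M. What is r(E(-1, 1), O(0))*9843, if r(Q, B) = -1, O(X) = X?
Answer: -9843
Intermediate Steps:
E(x, M) = -8/5 - x + M/5 + M²/5 (E(x, M) = -8/5 + ((-5*x + M*M) + M)/5 = -8/5 + ((-5*x + M²) + M)/5 = -8/5 + ((M² - 5*x) + M)/5 = -8/5 + (M + M² - 5*x)/5 = -8/5 + (-x + M/5 + M²/5) = -8/5 - x + M/5 + M²/5)
r(E(-1, 1), O(0))*9843 = -1*9843 = -9843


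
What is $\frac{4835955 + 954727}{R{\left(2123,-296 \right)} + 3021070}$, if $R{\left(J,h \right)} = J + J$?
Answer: $\frac{2895341}{1512658} \approx 1.9141$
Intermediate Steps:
$R{\left(J,h \right)} = 2 J$
$\frac{4835955 + 954727}{R{\left(2123,-296 \right)} + 3021070} = \frac{4835955 + 954727}{2 \cdot 2123 + 3021070} = \frac{5790682}{4246 + 3021070} = \frac{5790682}{3025316} = 5790682 \cdot \frac{1}{3025316} = \frac{2895341}{1512658}$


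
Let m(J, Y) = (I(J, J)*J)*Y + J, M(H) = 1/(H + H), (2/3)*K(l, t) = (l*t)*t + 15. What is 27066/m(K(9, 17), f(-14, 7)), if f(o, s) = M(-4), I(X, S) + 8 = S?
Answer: -4511/319479 ≈ -0.014120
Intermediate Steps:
I(X, S) = -8 + S
K(l, t) = 45/2 + 3*l*t²/2 (K(l, t) = 3*((l*t)*t + 15)/2 = 3*(l*t² + 15)/2 = 3*(15 + l*t²)/2 = 45/2 + 3*l*t²/2)
M(H) = 1/(2*H)
f(o, s) = -⅛ (f(o, s) = (½)/(-4) = (½)*(-¼) = -⅛)
m(J, Y) = J + J*Y*(-8 + J) (m(J, Y) = ((-8 + J)*J)*Y + J = (J*(-8 + J))*Y + J = J*Y*(-8 + J) + J = J + J*Y*(-8 + J))
27066/m(K(9, 17), f(-14, 7)) = 27066/(((45/2 + (3/2)*9*17²)*(1 - (-8 + (45/2 + (3/2)*9*17²))/8))) = 27066/(((45/2 + (3/2)*9*289)*(1 - (-8 + (45/2 + (3/2)*9*289))/8))) = 27066/(((45/2 + 7803/2)*(1 - (-8 + (45/2 + 7803/2))/8))) = 27066/((3924*(1 - (-8 + 3924)/8))) = 27066/((3924*(1 - ⅛*3916))) = 27066/((3924*(1 - 979/2))) = 27066/((3924*(-977/2))) = 27066/(-1916874) = 27066*(-1/1916874) = -4511/319479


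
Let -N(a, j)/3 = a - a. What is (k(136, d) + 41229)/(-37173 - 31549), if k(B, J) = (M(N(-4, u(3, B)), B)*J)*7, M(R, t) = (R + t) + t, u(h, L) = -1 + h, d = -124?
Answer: 194867/68722 ≈ 2.8356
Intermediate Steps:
N(a, j) = 0 (N(a, j) = -3*(a - a) = -3*0 = 0)
M(R, t) = R + 2*t
k(B, J) = 14*B*J (k(B, J) = ((0 + 2*B)*J)*7 = ((2*B)*J)*7 = (2*B*J)*7 = 14*B*J)
(k(136, d) + 41229)/(-37173 - 31549) = (14*136*(-124) + 41229)/(-37173 - 31549) = (-236096 + 41229)/(-68722) = -194867*(-1/68722) = 194867/68722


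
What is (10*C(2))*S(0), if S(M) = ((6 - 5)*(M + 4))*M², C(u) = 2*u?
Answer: 0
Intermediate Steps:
S(M) = M²*(4 + M) (S(M) = (1*(4 + M))*M² = (4 + M)*M² = M²*(4 + M))
(10*C(2))*S(0) = (10*(2*2))*(0²*(4 + 0)) = (10*4)*(0*4) = 40*0 = 0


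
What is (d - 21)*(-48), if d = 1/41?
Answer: 41280/41 ≈ 1006.8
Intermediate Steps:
d = 1/41 ≈ 0.024390
(d - 21)*(-48) = (1/41 - 21)*(-48) = -860/41*(-48) = 41280/41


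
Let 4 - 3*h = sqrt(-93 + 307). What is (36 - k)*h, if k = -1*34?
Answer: 280/3 - 70*sqrt(214)/3 ≈ -248.00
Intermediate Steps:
h = 4/3 - sqrt(214)/3 (h = 4/3 - sqrt(-93 + 307)/3 = 4/3 - sqrt(214)/3 ≈ -3.5429)
k = -34
(36 - k)*h = (36 - 1*(-34))*(4/3 - sqrt(214)/3) = (36 + 34)*(4/3 - sqrt(214)/3) = 70*(4/3 - sqrt(214)/3) = 280/3 - 70*sqrt(214)/3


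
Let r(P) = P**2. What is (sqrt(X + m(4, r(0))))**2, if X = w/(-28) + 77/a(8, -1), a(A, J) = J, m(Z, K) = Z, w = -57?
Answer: -1987/28 ≈ -70.964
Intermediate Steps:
X = -2099/28 (X = -57/(-28) + 77/(-1) = -57*(-1/28) + 77*(-1) = 57/28 - 77 = -2099/28 ≈ -74.964)
(sqrt(X + m(4, r(0))))**2 = (sqrt(-2099/28 + 4))**2 = (sqrt(-1987/28))**2 = (I*sqrt(13909)/14)**2 = -1987/28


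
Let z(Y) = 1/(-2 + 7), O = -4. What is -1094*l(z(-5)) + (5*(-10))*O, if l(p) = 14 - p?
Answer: -74486/5 ≈ -14897.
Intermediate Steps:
z(Y) = ⅕ (z(Y) = 1/5 = ⅕)
-1094*l(z(-5)) + (5*(-10))*O = -1094*(14 - 1*⅕) + (5*(-10))*(-4) = -1094*(14 - ⅕) - 50*(-4) = -1094*69/5 + 200 = -75486/5 + 200 = -74486/5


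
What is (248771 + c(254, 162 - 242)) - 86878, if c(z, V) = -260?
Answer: 161633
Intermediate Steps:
(248771 + c(254, 162 - 242)) - 86878 = (248771 - 260) - 86878 = 248511 - 86878 = 161633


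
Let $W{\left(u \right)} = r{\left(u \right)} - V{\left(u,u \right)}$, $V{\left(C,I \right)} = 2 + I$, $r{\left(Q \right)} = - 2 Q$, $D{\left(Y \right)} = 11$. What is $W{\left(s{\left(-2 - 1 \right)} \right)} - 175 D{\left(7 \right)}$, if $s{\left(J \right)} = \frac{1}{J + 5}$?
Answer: $- \frac{3857}{2} \approx -1928.5$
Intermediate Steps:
$s{\left(J \right)} = \frac{1}{5 + J}$
$W{\left(u \right)} = -2 - 3 u$ ($W{\left(u \right)} = - 2 u - \left(2 + u\right) = -2 - 3 u$)
$W{\left(s{\left(-2 - 1 \right)} \right)} - 175 D{\left(7 \right)} = \left(-2 - \frac{3}{5 - 3}\right) - 175 \cdot 11 = \left(-2 - \frac{3}{5 - 3}\right) - 1925 = \left(-2 - \frac{3}{2}\right) - 1925 = - \frac{7}{2} - 1925 = - \frac{3857}{2}$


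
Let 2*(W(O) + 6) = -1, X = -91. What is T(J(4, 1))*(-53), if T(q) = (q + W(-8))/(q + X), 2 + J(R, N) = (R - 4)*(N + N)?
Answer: -901/186 ≈ -4.8441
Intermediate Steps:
J(R, N) = -2 + 2*N*(-4 + R) (J(R, N) = -2 + (R - 4)*(N + N) = -2 + (-4 + R)*(2*N) = -2 + 2*N*(-4 + R))
W(O) = -13/2 (W(O) = -6 + (1/2)*(-1) = -6 - 1/2 = -13/2)
T(q) = (-13/2 + q)/(-91 + q) (T(q) = (q - 13/2)/(q - 91) = (-13/2 + q)/(-91 + q))
T(J(4, 1))*(-53) = ((-13/2 + (-2 - 8*1 + 2*1*4))/(-91 + (-2 - 8*1 + 2*1*4)))*(-53) = ((-13/2 + (-2 - 8 + 8))/(-91 + (-2 - 8 + 8)))*(-53) = ((-13/2 - 2)/(-91 - 2))*(-53) = (-17/2/(-93))*(-53) = -1/93*(-17/2)*(-53) = (17/186)*(-53) = -901/186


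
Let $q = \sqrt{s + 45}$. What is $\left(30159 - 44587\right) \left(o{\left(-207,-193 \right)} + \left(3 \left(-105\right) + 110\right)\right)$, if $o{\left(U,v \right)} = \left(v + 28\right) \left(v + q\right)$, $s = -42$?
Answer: $-456501920 + 2380620 \sqrt{3} \approx -4.5238 \cdot 10^{8}$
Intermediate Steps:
$q = \sqrt{3}$ ($q = \sqrt{-42 + 45} = \sqrt{3} \approx 1.732$)
$o{\left(U,v \right)} = \left(28 + v\right) \left(v + \sqrt{3}\right)$ ($o{\left(U,v \right)} = \left(v + 28\right) \left(v + \sqrt{3}\right) = \left(28 + v\right) \left(v + \sqrt{3}\right)$)
$\left(30159 - 44587\right) \left(o{\left(-207,-193 \right)} + \left(3 \left(-105\right) + 110\right)\right) = \left(30159 - 44587\right) \left(\left(\left(-193\right)^{2} + 28 \left(-193\right) + 28 \sqrt{3} - 193 \sqrt{3}\right) + \left(3 \left(-105\right) + 110\right)\right) = - 14428 \left(\left(37249 - 5404 + 28 \sqrt{3} - 193 \sqrt{3}\right) + \left(-315 + 110\right)\right) = - 14428 \left(\left(31845 - 165 \sqrt{3}\right) - 205\right) = - 14428 \left(31640 - 165 \sqrt{3}\right) = -456501920 + 2380620 \sqrt{3}$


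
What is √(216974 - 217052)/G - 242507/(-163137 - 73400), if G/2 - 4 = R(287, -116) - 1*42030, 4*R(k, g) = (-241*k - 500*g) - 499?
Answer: 242507/236537 - I*√78/89885 ≈ 1.0252 - 9.8256e-5*I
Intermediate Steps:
R(k, g) = -499/4 - 125*g - 241*k/4 (R(k, g) = ((-241*k - 500*g) - 499)/4 = ((-500*g - 241*k) - 499)/4 = (-499 - 500*g - 241*k)/4 = -499/4 - 125*g - 241*k/4)
G = -89885 (G = 8 + 2*((-499/4 - 125*(-116) - 241/4*287) - 1*42030) = 8 + 2*((-499/4 + 14500 - 69167/4) - 42030) = 8 + 2*(-5833/2 - 42030) = 8 + 2*(-89893/2) = 8 - 89893 = -89885)
√(216974 - 217052)/G - 242507/(-163137 - 73400) = √(216974 - 217052)/(-89885) - 242507/(-163137 - 73400) = √(-78)*(-1/89885) - 242507/(-236537) = (I*√78)*(-1/89885) - 242507*(-1/236537) = -I*√78/89885 + 242507/236537 = 242507/236537 - I*√78/89885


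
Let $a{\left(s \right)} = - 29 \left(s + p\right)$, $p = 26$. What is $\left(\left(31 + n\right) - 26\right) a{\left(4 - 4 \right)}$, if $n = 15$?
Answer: $-15080$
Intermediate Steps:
$a{\left(s \right)} = -754 - 29 s$ ($a{\left(s \right)} = - 29 \left(s + 26\right) = - 29 \left(26 + s\right) = -754 - 29 s$)
$\left(\left(31 + n\right) - 26\right) a{\left(4 - 4 \right)} = \left(\left(31 + 15\right) - 26\right) \left(-754 - 29 \left(4 - 4\right)\right) = \left(46 - 26\right) \left(-754 - 29 \left(4 - 4\right)\right) = 20 \left(-754 - 0\right) = 20 \left(-754 + 0\right) = 20 \left(-754\right) = -15080$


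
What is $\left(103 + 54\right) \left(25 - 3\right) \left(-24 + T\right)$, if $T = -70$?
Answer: $-324676$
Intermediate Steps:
$\left(103 + 54\right) \left(25 - 3\right) \left(-24 + T\right) = \left(103 + 54\right) \left(25 - 3\right) \left(-24 - 70\right) = 157 \cdot 22 \left(-94\right) = 157 \left(-2068\right) = -324676$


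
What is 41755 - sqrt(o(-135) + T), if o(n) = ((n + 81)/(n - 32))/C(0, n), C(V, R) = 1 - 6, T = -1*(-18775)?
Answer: 41755 - sqrt(13090354285)/835 ≈ 41618.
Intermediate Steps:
T = 18775
C(V, R) = -5
o(n) = -(81 + n)/(5*(-32 + n)) (o(n) = ((n + 81)/(n - 32))/(-5) = ((81 + n)/(-32 + n))*(-1/5) = -(81 + n)/(5*(-32 + n)))
41755 - sqrt(o(-135) + T) = 41755 - sqrt((-81 - 1*(-135))/(5*(-32 - 135)) + 18775) = 41755 - sqrt((1/5)*(-81 + 135)/(-167) + 18775) = 41755 - sqrt((1/5)*(-1/167)*54 + 18775) = 41755 - sqrt(-54/835 + 18775) = 41755 - sqrt(15677071/835) = 41755 - sqrt(13090354285)/835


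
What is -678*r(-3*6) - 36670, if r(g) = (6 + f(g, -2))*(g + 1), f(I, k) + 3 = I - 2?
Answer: -232612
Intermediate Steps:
f(I, k) = -5 + I (f(I, k) = -3 + (I - 2) = -3 + (-2 + I) = -5 + I)
r(g) = (1 + g)² (r(g) = (6 + (-5 + g))*(g + 1) = (1 + g)*(1 + g) = (1 + g)²)
-678*r(-3*6) - 36670 = -678*(1 + (-3*6)² + 2*(-3*6)) - 36670 = -678*(1 + (-18)² + 2*(-18)) - 36670 = -678*(1 + 324 - 36) - 36670 = -678*289 - 36670 = -195942 - 36670 = -232612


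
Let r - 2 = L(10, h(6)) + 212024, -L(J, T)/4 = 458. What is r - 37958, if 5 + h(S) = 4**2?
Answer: 172236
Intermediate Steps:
h(S) = 11 (h(S) = -5 + 4**2 = -5 + 16 = 11)
L(J, T) = -1832 (L(J, T) = -4*458 = -1832)
r = 210194 (r = 2 + (-1832 + 212024) = 2 + 210192 = 210194)
r - 37958 = 210194 - 37958 = 172236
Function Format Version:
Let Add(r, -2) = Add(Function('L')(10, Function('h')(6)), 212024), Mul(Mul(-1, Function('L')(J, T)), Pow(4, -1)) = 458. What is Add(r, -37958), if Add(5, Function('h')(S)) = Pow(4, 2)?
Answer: 172236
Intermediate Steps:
Function('h')(S) = 11 (Function('h')(S) = Add(-5, Pow(4, 2)) = Add(-5, 16) = 11)
Function('L')(J, T) = -1832 (Function('L')(J, T) = Mul(-4, 458) = -1832)
r = 210194 (r = Add(2, Add(-1832, 212024)) = Add(2, 210192) = 210194)
Add(r, -37958) = Add(210194, -37958) = 172236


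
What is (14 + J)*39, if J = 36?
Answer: 1950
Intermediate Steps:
(14 + J)*39 = (14 + 36)*39 = 50*39 = 1950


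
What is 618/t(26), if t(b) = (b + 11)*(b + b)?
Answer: 309/962 ≈ 0.32121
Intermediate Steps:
t(b) = 2*b*(11 + b) (t(b) = (11 + b)*(2*b) = 2*b*(11 + b))
618/t(26) = 618/((2*26*(11 + 26))) = 618/((2*26*37)) = 618/1924 = 618*(1/1924) = 309/962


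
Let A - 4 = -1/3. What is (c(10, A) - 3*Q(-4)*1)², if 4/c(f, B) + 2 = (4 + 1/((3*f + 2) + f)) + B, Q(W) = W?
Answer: 9217296/57121 ≈ 161.36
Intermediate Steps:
A = 11/3 (A = 4 - 1/3 = 4 - 1*⅓ = 4 - ⅓ = 11/3 ≈ 3.6667)
c(f, B) = 4/(2 + B + 1/(2 + 4*f)) (c(f, B) = 4/(-2 + ((4 + 1/((3*f + 2) + f)) + B)) = 4/(-2 + ((4 + 1/((2 + 3*f) + f)) + B)) = 4/(-2 + ((4 + 1/(2 + 4*f)) + B)) = 4/(-2 + (4 + B + 1/(2 + 4*f))) = 4/(2 + B + 1/(2 + 4*f)))
(c(10, A) - 3*Q(-4)*1)² = (8*(1 + 2*10)/(5 + 2*(11/3) + 8*10 + 4*(11/3)*10) - 3*(-4)*1)² = (8*(1 + 20)/(5 + 22/3 + 80 + 440/3) + 12*1)² = (8*21/239 + 12)² = (8*(1/239)*21 + 12)² = (168/239 + 12)² = (3036/239)² = 9217296/57121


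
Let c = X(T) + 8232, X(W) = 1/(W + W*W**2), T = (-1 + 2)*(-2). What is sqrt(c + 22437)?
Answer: sqrt(3066890)/10 ≈ 175.13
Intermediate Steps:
T = -2 (T = 1*(-2) = -2)
X(W) = 1/(W + W**3)
c = 82319/10 (c = 1/(-2 + (-2)**3) + 8232 = 1/(-2 - 8) + 8232 = 1/(-10) + 8232 = -1/10 + 8232 = 82319/10 ≈ 8231.9)
sqrt(c + 22437) = sqrt(82319/10 + 22437) = sqrt(306689/10) = sqrt(3066890)/10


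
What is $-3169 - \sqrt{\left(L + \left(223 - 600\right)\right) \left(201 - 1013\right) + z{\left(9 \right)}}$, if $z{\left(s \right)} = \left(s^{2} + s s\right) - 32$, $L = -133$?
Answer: $-3169 - 5 \sqrt{16570} \approx -3812.6$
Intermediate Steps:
$z{\left(s \right)} = -32 + 2 s^{2}$ ($z{\left(s \right)} = \left(s^{2} + s^{2}\right) - 32 = 2 s^{2} - 32 = -32 + 2 s^{2}$)
$-3169 - \sqrt{\left(L + \left(223 - 600\right)\right) \left(201 - 1013\right) + z{\left(9 \right)}} = -3169 - \sqrt{\left(-133 + \left(223 - 600\right)\right) \left(201 - 1013\right) - \left(32 - 2 \cdot 9^{2}\right)} = -3169 - \sqrt{\left(-133 - 377\right) \left(-812\right) + \left(-32 + 2 \cdot 81\right)} = -3169 - \sqrt{\left(-510\right) \left(-812\right) + \left(-32 + 162\right)} = -3169 - \sqrt{414120 + 130} = -3169 - \sqrt{414250} = -3169 - 5 \sqrt{16570}$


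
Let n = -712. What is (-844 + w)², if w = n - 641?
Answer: 4826809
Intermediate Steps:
w = -1353 (w = -712 - 641 = -1353)
(-844 + w)² = (-844 - 1353)² = (-2197)² = 4826809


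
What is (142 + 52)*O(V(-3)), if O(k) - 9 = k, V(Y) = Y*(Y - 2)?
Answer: 4656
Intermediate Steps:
V(Y) = Y*(-2 + Y)
O(k) = 9 + k
(142 + 52)*O(V(-3)) = (142 + 52)*(9 - 3*(-2 - 3)) = 194*(9 - 3*(-5)) = 194*(9 + 15) = 194*24 = 4656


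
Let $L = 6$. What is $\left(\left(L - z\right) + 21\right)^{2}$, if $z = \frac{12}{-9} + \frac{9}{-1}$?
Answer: $\frac{12544}{9} \approx 1393.8$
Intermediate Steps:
$z = - \frac{31}{3}$ ($z = 12 \left(- \frac{1}{9}\right) + 9 \left(-1\right) = - \frac{4}{3} - 9 = - \frac{31}{3} \approx -10.333$)
$\left(\left(L - z\right) + 21\right)^{2} = \left(\left(6 - - \frac{31}{3}\right) + 21\right)^{2} = \left(\left(6 + \frac{31}{3}\right) + 21\right)^{2} = \left(\frac{49}{3} + 21\right)^{2} = \left(\frac{112}{3}\right)^{2} = \frac{12544}{9}$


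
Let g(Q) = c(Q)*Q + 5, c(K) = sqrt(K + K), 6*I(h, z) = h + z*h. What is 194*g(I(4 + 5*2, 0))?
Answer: 970 + 1358*sqrt(42)/9 ≈ 1947.9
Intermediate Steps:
I(h, z) = h/6 + h*z/6 (I(h, z) = (h + z*h)/6 = (h + h*z)/6 = h/6 + h*z/6)
c(K) = sqrt(2)*sqrt(K) (c(K) = sqrt(2*K) = sqrt(2)*sqrt(K))
g(Q) = 5 + sqrt(2)*Q**(3/2) (g(Q) = (sqrt(2)*sqrt(Q))*Q + 5 = sqrt(2)*Q**(3/2) + 5 = 5 + sqrt(2)*Q**(3/2))
194*g(I(4 + 5*2, 0)) = 194*(5 + sqrt(2)*((4 + 5*2)*(1 + 0)/6)**(3/2)) = 194*(5 + sqrt(2)*((1/6)*(4 + 10)*1)**(3/2)) = 194*(5 + sqrt(2)*((1/6)*14*1)**(3/2)) = 194*(5 + sqrt(2)*(7/3)**(3/2)) = 194*(5 + sqrt(2)*(7*sqrt(21)/9)) = 194*(5 + 7*sqrt(42)/9) = 970 + 1358*sqrt(42)/9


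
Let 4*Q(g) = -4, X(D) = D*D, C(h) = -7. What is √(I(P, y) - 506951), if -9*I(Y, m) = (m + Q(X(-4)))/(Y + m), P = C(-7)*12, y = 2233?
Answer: I*√2341202148103/2149 ≈ 712.0*I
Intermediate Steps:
P = -84 (P = -7*12 = -84)
X(D) = D²
Q(g) = -1 (Q(g) = (¼)*(-4) = -1)
I(Y, m) = -(-1 + m)/(9*(Y + m)) (I(Y, m) = -(m - 1)/(9*(Y + m)) = -(-1 + m)/(9*(Y + m)))
√(I(P, y) - 506951) = √((1 - 1*2233)/(9*(-84 + 2233)) - 506951) = √((⅑)*(1 - 2233)/2149 - 506951) = √((⅑)*(1/2149)*(-2232) - 506951) = √(-248/2149 - 506951) = √(-1089437947/2149) = I*√2341202148103/2149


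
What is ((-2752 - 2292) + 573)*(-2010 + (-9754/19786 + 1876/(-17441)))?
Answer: 1551064490386005/172543813 ≈ 8.9894e+6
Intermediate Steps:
((-2752 - 2292) + 573)*(-2010 + (-9754/19786 + 1876/(-17441))) = (-5044 + 573)*(-2010 + (-9754*1/19786 + 1876*(-1/17441))) = -4471*(-2010 + (-4877/9893 - 1876/17441)) = -4471*(-2010 - 103619025/172543813) = -4471*(-346916683155/172543813) = 1551064490386005/172543813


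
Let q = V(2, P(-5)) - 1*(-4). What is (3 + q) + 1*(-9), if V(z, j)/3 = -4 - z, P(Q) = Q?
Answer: -20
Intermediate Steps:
V(z, j) = -12 - 3*z (V(z, j) = 3*(-4 - z) = -12 - 3*z)
q = -14 (q = (-12 - 3*2) - 1*(-4) = (-12 - 6) + 4 = -18 + 4 = -14)
(3 + q) + 1*(-9) = (3 - 14) + 1*(-9) = -11 - 9 = -20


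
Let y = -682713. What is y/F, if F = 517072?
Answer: -682713/517072 ≈ -1.3203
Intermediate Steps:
y/F = -682713/517072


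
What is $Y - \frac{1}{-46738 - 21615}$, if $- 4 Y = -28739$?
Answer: $\frac{1964396871}{273412} \approx 7184.8$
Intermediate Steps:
$Y = \frac{28739}{4}$ ($Y = \left(- \frac{1}{4}\right) \left(-28739\right) = \frac{28739}{4} \approx 7184.8$)
$Y - \frac{1}{-46738 - 21615} = \frac{28739}{4} - \frac{1}{-46738 - 21615} = \frac{28739}{4} - \frac{1}{-68353} = \frac{28739}{4} - - \frac{1}{68353} = \frac{28739}{4} + \frac{1}{68353} = \frac{1964396871}{273412}$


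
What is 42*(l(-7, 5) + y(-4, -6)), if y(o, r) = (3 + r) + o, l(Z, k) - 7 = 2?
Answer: 84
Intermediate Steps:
l(Z, k) = 9 (l(Z, k) = 7 + 2 = 9)
y(o, r) = 3 + o + r
42*(l(-7, 5) + y(-4, -6)) = 42*(9 + (3 - 4 - 6)) = 42*(9 - 7) = 42*2 = 84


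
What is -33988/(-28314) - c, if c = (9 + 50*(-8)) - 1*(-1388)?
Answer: -14097535/14157 ≈ -995.80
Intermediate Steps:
c = 997 (c = (9 - 400) + 1388 = -391 + 1388 = 997)
-33988/(-28314) - c = -33988/(-28314) - 1*997 = -33988*(-1/28314) - 997 = 16994/14157 - 997 = -14097535/14157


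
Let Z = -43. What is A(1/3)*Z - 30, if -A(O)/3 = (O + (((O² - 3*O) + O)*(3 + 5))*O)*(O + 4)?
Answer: -18139/27 ≈ -671.81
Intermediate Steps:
A(O) = -3*(4 + O)*(O + O*(-16*O + 8*O²)) (A(O) = -3*(O + (((O² - 3*O) + O)*(3 + 5))*O)*(O + 4) = -3*(O + ((O² - 2*O)*8)*O)*(4 + O) = -3*(O + (-16*O + 8*O²)*O)*(4 + O) = -3*(O + O*(-16*O + 8*O²))*(4 + O) = -3*(4 + O)*(O + O*(-16*O + 8*O²)))
A(1/3)*Z - 30 = (3*(-4 - 16*(1/3)² - 8*(1/3)³ + 63/3)/3)*(-43) - 30 = (3*(⅓)*(-4 - 16*(⅓)² - 8*(⅓)³ + 63*(⅓)))*(-43) - 30 = (3*(⅓)*(-4 - 16*⅑ - 8*1/27 + 21))*(-43) - 30 = (3*(⅓)*(-4 - 16/9 - 8/27 + 21))*(-43) - 30 = (3*(⅓)*(403/27))*(-43) - 30 = (403/27)*(-43) - 30 = -17329/27 - 30 = -18139/27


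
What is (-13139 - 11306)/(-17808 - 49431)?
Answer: 24445/67239 ≈ 0.36355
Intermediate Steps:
(-13139 - 11306)/(-17808 - 49431) = -24445/(-67239) = -24445*(-1/67239) = 24445/67239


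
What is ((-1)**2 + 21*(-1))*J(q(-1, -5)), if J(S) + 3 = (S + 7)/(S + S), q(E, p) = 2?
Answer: 15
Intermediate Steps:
J(S) = -3 + (7 + S)/(2*S) (J(S) = -3 + (S + 7)/(S + S) = -3 + (7 + S)/((2*S)) = -3 + (7 + S)*(1/(2*S)) = -3 + (7 + S)/(2*S))
((-1)**2 + 21*(-1))*J(q(-1, -5)) = ((-1)**2 + 21*(-1))*((1/2)*(7 - 5*2)/2) = (1 - 21)*((1/2)*(1/2)*(7 - 10)) = -10*(-3)/2 = -20*(-3/4) = 15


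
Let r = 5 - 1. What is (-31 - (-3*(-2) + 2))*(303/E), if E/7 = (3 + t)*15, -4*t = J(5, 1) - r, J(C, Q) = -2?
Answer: -2626/105 ≈ -25.010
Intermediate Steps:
r = 4
t = 3/2 (t = -(-2 - 1*4)/4 = -(-2 - 4)/4 = -¼*(-6) = 3/2 ≈ 1.5000)
E = 945/2 (E = 7*((3 + 3/2)*15) = 7*((9/2)*15) = 7*(135/2) = 945/2 ≈ 472.50)
(-31 - (-3*(-2) + 2))*(303/E) = (-31 - (-3*(-2) + 2))*(303/(945/2)) = (-31 - (6 + 2))*(303*(2/945)) = (-31 - 1*8)*(202/315) = (-31 - 8)*(202/315) = -39*202/315 = -2626/105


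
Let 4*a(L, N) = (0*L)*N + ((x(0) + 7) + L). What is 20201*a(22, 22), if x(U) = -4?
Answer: 505025/4 ≈ 1.2626e+5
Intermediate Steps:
a(L, N) = 3/4 + L/4 (a(L, N) = ((0*L)*N + ((-4 + 7) + L))/4 = (0*N + (3 + L))/4 = (0 + (3 + L))/4 = (3 + L)/4 = 3/4 + L/4)
20201*a(22, 22) = 20201*(3/4 + (1/4)*22) = 20201*(3/4 + 11/2) = 20201*(25/4) = 505025/4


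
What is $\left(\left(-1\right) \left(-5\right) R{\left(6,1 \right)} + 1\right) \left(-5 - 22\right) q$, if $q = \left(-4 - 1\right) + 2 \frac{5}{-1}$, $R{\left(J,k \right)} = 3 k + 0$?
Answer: $6480$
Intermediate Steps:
$R{\left(J,k \right)} = 3 k$
$q = -15$ ($q = -5 + 2 \cdot 5 \left(-1\right) = -5 + 2 \left(-5\right) = -5 - 10 = -15$)
$\left(\left(-1\right) \left(-5\right) R{\left(6,1 \right)} + 1\right) \left(-5 - 22\right) q = \left(\left(-1\right) \left(-5\right) 3 \cdot 1 + 1\right) \left(-5 - 22\right) \left(-15\right) = \left(5 \cdot 3 + 1\right) \left(-27\right) \left(-15\right) = \left(15 + 1\right) \left(-27\right) \left(-15\right) = 16 \left(-27\right) \left(-15\right) = \left(-432\right) \left(-15\right) = 6480$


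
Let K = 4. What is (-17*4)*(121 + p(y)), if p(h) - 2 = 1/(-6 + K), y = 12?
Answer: -8330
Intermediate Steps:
p(h) = 3/2 (p(h) = 2 + 1/(-6 + 4) = 2 + 1/(-2) = 2 - 1/2 = 3/2)
(-17*4)*(121 + p(y)) = (-17*4)*(121 + 3/2) = -68*245/2 = -8330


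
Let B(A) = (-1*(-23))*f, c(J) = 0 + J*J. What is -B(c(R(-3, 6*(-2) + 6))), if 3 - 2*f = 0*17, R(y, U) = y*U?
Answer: -69/2 ≈ -34.500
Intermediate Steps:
R(y, U) = U*y
c(J) = J² (c(J) = 0 + J² = J²)
f = 3/2 (f = 3/2 - 0*17 = 3/2 - ½*0 = 3/2 + 0 = 3/2 ≈ 1.5000)
B(A) = 69/2 (B(A) = -1*(-23)*(3/2) = 23*(3/2) = 69/2)
-B(c(R(-3, 6*(-2) + 6))) = -1*69/2 = -69/2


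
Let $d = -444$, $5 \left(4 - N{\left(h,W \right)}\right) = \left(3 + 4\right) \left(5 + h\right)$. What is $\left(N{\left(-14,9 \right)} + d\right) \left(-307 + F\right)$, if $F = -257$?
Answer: $\frac{1205268}{5} \approx 2.4105 \cdot 10^{5}$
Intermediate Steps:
$N{\left(h,W \right)} = -3 - \frac{7 h}{5}$ ($N{\left(h,W \right)} = 4 - \frac{\left(3 + 4\right) \left(5 + h\right)}{5} = 4 - \frac{7 \left(5 + h\right)}{5} = 4 - \frac{35 + 7 h}{5} = 4 - \left(7 + \frac{7 h}{5}\right) = -3 - \frac{7 h}{5}$)
$\left(N{\left(-14,9 \right)} + d\right) \left(-307 + F\right) = \left(\left(-3 - - \frac{98}{5}\right) - 444\right) \left(-307 - 257\right) = \left(\left(-3 + \frac{98}{5}\right) - 444\right) \left(-564\right) = \left(\frac{83}{5} - 444\right) \left(-564\right) = \left(- \frac{2137}{5}\right) \left(-564\right) = \frac{1205268}{5}$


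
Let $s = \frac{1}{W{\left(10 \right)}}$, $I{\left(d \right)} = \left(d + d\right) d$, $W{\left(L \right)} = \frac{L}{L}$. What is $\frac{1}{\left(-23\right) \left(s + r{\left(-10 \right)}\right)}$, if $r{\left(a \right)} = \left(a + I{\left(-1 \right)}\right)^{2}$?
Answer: $- \frac{1}{1495} \approx -0.0006689$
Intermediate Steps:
$W{\left(L \right)} = 1$
$I{\left(d \right)} = 2 d^{2}$ ($I{\left(d \right)} = 2 d d = 2 d^{2}$)
$s = 1$ ($s = 1^{-1} = 1$)
$r{\left(a \right)} = \left(2 + a\right)^{2}$ ($r{\left(a \right)} = \left(a + 2 \left(-1\right)^{2}\right)^{2} = \left(a + 2 \cdot 1\right)^{2} = \left(a + 2\right)^{2} = \left(2 + a\right)^{2}$)
$\frac{1}{\left(-23\right) \left(s + r{\left(-10 \right)}\right)} = \frac{1}{\left(-23\right) \left(1 + \left(2 - 10\right)^{2}\right)} = \frac{1}{\left(-23\right) \left(1 + \left(-8\right)^{2}\right)} = \frac{1}{\left(-23\right) \left(1 + 64\right)} = \frac{1}{\left(-23\right) 65} = \frac{1}{-1495} = - \frac{1}{1495}$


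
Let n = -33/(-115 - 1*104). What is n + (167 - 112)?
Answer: 4026/73 ≈ 55.151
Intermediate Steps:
n = 11/73 (n = -33/(-115 - 104) = -33/(-219) = -33*(-1/219) = 11/73 ≈ 0.15068)
n + (167 - 112) = 11/73 + (167 - 112) = 11/73 + 55 = 4026/73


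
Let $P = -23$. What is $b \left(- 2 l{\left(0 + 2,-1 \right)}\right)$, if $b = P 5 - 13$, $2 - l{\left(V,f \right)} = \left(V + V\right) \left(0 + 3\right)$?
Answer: $-2560$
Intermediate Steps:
$l{\left(V,f \right)} = 2 - 6 V$ ($l{\left(V,f \right)} = 2 - \left(V + V\right) \left(0 + 3\right) = 2 - 2 V 3 = 2 - 6 V$)
$b = -128$ ($b = \left(-23\right) 5 - 13 = -115 - 13 = -128$)
$b \left(- 2 l{\left(0 + 2,-1 \right)}\right) = - 128 \left(- 2 \left(2 - 6 \left(0 + 2\right)\right)\right) = - 128 \left(- 2 \left(2 - 12\right)\right) = - 128 \left(\left(-2\right) \left(-10\right)\right) = \left(-128\right) 20 = -2560$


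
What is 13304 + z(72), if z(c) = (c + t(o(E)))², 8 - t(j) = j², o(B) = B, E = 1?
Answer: 19545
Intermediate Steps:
t(j) = 8 - j²
z(c) = (7 + c)² (z(c) = (c + (8 - 1*1²))² = (c + (8 - 1*1))² = (c + (8 - 1))² = (c + 7)² = (7 + c)²)
13304 + z(72) = 13304 + (7 + 72)² = 13304 + 79² = 13304 + 6241 = 19545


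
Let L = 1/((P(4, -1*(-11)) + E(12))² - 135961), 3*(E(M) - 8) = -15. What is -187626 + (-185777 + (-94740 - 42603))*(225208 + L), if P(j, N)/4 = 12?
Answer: -121306584104823/1667 ≈ -7.2769e+10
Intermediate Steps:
P(j, N) = 48 (P(j, N) = 4*12 = 48)
E(M) = 3 (E(M) = 8 + (⅓)*(-15) = 8 - 5 = 3)
L = -1/133360 (L = 1/((48 + 3)² - 135961) = 1/(51² - 135961) = 1/(2601 - 135961) = 1/(-133360) = -1/133360 ≈ -7.4985e-6)
-187626 + (-185777 + (-94740 - 42603))*(225208 + L) = -187626 + (-185777 + (-94740 - 42603))*(225208 - 1/133360) = -187626 + (-185777 - 137343)*(30033738879/133360) = -187626 - 323120*30033738879/133360 = -187626 - 121306271332281/1667 = -121306584104823/1667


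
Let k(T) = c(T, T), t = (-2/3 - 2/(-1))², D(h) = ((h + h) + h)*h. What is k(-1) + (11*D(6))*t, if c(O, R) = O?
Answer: 2111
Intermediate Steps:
D(h) = 3*h² (D(h) = (2*h + h)*h = (3*h)*h = 3*h²)
t = 16/9 (t = (-2*⅓ - 2*(-1))² = (-⅔ + 2)² = (4/3)² = 16/9 ≈ 1.7778)
k(T) = T
k(-1) + (11*D(6))*t = -1 + (11*(3*6²))*(16/9) = -1 + (11*(3*36))*(16/9) = -1 + (11*108)*(16/9) = -1 + 1188*(16/9) = -1 + 2112 = 2111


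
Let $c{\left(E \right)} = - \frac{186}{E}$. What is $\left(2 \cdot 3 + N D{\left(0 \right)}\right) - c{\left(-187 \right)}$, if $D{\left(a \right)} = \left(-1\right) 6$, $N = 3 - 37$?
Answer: $\frac{39084}{187} \approx 209.01$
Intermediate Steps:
$N = -34$
$D{\left(a \right)} = -6$
$\left(2 \cdot 3 + N D{\left(0 \right)}\right) - c{\left(-187 \right)} = \left(2 \cdot 3 - -204\right) - - \frac{186}{-187} = \left(6 + 204\right) - \left(-186\right) \left(- \frac{1}{187}\right) = 210 - \frac{186}{187} = \frac{39084}{187}$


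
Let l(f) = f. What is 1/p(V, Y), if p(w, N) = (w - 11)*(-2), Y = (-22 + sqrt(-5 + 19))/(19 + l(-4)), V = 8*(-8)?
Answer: 1/150 ≈ 0.0066667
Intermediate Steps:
V = -64
Y = -22/15 + sqrt(14)/15 (Y = (-22 + sqrt(-5 + 19))/(19 - 4) = (-22 + sqrt(14))/15 = (-22 + sqrt(14))*(1/15) = -22/15 + sqrt(14)/15 ≈ -1.2172)
p(w, N) = 22 - 2*w (p(w, N) = (-11 + w)*(-2) = 22 - 2*w)
1/p(V, Y) = 1/(22 - 2*(-64)) = 1/(22 + 128) = 1/150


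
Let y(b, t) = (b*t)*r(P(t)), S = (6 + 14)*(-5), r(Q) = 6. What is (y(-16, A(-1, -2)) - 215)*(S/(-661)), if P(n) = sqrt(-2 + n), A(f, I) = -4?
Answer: 16900/661 ≈ 25.567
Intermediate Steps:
S = -100 (S = 20*(-5) = -100)
y(b, t) = 6*b*t (y(b, t) = (b*t)*6 = 6*b*t)
(y(-16, A(-1, -2)) - 215)*(S/(-661)) = (6*(-16)*(-4) - 215)*(-100/(-661)) = (384 - 215)*(-100*(-1/661)) = 169*(100/661) = 16900/661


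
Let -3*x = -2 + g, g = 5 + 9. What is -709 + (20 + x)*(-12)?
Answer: -901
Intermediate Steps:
g = 14
x = -4 (x = -(-2 + 14)/3 = -⅓*12 = -4)
-709 + (20 + x)*(-12) = -709 + (20 - 4)*(-12) = -709 + 16*(-12) = -709 - 192 = -901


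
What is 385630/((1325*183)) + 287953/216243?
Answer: 10214079451/3495568095 ≈ 2.9220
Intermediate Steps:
385630/((1325*183)) + 287953/216243 = 385630/242475 + 287953*(1/216243) = 385630*(1/242475) + 287953/216243 = 77126/48495 + 287953/216243 = 10214079451/3495568095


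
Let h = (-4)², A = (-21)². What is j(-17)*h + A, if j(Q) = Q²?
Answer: 5065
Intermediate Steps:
A = 441
h = 16
j(-17)*h + A = (-17)²*16 + 441 = 289*16 + 441 = 4624 + 441 = 5065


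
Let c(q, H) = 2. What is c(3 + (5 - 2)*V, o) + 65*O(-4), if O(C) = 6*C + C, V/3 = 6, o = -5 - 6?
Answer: -1818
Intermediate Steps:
o = -11
V = 18 (V = 3*6 = 18)
O(C) = 7*C
c(3 + (5 - 2)*V, o) + 65*O(-4) = 2 + 65*(7*(-4)) = 2 + 65*(-28) = 2 - 1820 = -1818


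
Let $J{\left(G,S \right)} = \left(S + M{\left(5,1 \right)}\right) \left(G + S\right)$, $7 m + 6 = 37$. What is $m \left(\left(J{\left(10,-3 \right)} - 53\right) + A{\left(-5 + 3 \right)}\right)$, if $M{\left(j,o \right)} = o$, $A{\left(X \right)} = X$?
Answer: $- \frac{2139}{7} \approx -305.57$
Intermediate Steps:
$m = \frac{31}{7}$ ($m = - \frac{6}{7} + \frac{1}{7} \cdot 37 = - \frac{6}{7} + \frac{37}{7} = \frac{31}{7} \approx 4.4286$)
$J{\left(G,S \right)} = \left(1 + S\right) \left(G + S\right)$ ($J{\left(G,S \right)} = \left(S + 1\right) \left(G + S\right) = \left(1 + S\right) \left(G + S\right)$)
$m \left(\left(J{\left(10,-3 \right)} - 53\right) + A{\left(-5 + 3 \right)}\right) = \frac{31 \left(\left(\left(10 - 3 + \left(-3\right)^{2} + 10 \left(-3\right)\right) - 53\right) + \left(-5 + 3\right)\right)}{7} = \frac{31 \left(\left(\left(10 - 3 + 9 - 30\right) - 53\right) - 2\right)}{7} = \frac{31 \left(\left(-14 - 53\right) - 2\right)}{7} = \frac{31 \left(-67 - 2\right)}{7} = \frac{31}{7} \left(-69\right) = - \frac{2139}{7}$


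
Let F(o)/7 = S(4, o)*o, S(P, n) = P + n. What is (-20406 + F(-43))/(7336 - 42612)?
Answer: 8667/35276 ≈ 0.24569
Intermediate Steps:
F(o) = 7*o*(4 + o) (F(o) = 7*((4 + o)*o) = 7*(o*(4 + o)) = 7*o*(4 + o))
(-20406 + F(-43))/(7336 - 42612) = (-20406 + 7*(-43)*(4 - 43))/(7336 - 42612) = (-20406 + 7*(-43)*(-39))/(-35276) = (-20406 + 11739)*(-1/35276) = -8667*(-1/35276) = 8667/35276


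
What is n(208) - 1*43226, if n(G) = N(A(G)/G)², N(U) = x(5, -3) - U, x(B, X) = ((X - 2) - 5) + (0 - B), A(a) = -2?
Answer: -465101935/10816 ≈ -43001.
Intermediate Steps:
x(B, X) = -7 + X - B (x(B, X) = ((-2 + X) - 5) - B = (-7 + X) - B = -7 + X - B)
N(U) = -15 - U (N(U) = (-7 - 3 - 1*5) - U = (-7 - 3 - 5) - U = -15 - U)
n(G) = (-15 + 2/G)² (n(G) = (-15 - (-2)/G)² = (-15 + 2/G)²)
n(208) - 1*43226 = (-2 + 15*208)²/208² - 1*43226 = (-2 + 3120)²/43264 - 43226 = (1/43264)*3118² - 43226 = (1/43264)*9721924 - 43226 = 2430481/10816 - 43226 = -465101935/10816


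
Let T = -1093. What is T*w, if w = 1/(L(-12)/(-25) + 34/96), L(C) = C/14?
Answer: -9181200/3263 ≈ -2813.7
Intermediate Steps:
L(C) = C/14 (L(C) = C*(1/14) = C/14)
w = 8400/3263 (w = 1/(((1/14)*(-12))/(-25) + 34/96) = 1/(-6/7*(-1/25) + 34*(1/96)) = 1/(6/175 + 17/48) = 1/(3263/8400) = 8400/3263 ≈ 2.5743)
T*w = -1093*8400/3263 = -9181200/3263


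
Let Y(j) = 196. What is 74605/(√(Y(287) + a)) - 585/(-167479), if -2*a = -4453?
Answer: 45/12883 + 14921*√9690/969 ≈ 1515.8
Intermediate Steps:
a = 4453/2 (a = -½*(-4453) = 4453/2 ≈ 2226.5)
74605/(√(Y(287) + a)) - 585/(-167479) = 74605/(√(196 + 4453/2)) - 585/(-167479) = 74605/(√(4845/2)) - 585*(-1/167479) = 74605/((√9690/2)) + 45/12883 = 74605*(√9690/4845) + 45/12883 = 14921*√9690/969 + 45/12883 = 45/12883 + 14921*√9690/969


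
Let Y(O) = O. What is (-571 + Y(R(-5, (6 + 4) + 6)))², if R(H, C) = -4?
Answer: 330625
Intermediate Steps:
(-571 + Y(R(-5, (6 + 4) + 6)))² = (-571 - 4)² = (-575)² = 330625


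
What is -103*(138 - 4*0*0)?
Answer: -14214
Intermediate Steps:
-103*(138 - 4*0*0) = -103*(138 + 0*0) = -103*(138 + 0) = -103*138 = -14214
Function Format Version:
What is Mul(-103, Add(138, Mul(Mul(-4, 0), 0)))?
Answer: -14214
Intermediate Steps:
Mul(-103, Add(138, Mul(Mul(-4, 0), 0))) = Mul(-103, Add(138, Mul(0, 0))) = Mul(-103, Add(138, 0)) = Mul(-103, 138) = -14214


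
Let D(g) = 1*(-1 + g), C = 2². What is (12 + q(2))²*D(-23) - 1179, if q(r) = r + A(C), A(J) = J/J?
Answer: -6579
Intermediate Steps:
C = 4
A(J) = 1
q(r) = 1 + r (q(r) = r + 1 = 1 + r)
D(g) = -1 + g
(12 + q(2))²*D(-23) - 1179 = (12 + (1 + 2))²*(-1 - 23) - 1179 = (12 + 3)²*(-24) - 1179 = 15²*(-24) - 1179 = 225*(-24) - 1179 = -5400 - 1179 = -6579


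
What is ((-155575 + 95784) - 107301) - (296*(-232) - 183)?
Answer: -98237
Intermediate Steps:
((-155575 + 95784) - 107301) - (296*(-232) - 183) = (-59791 - 107301) - (-68672 - 183) = -167092 - 1*(-68855) = -167092 + 68855 = -98237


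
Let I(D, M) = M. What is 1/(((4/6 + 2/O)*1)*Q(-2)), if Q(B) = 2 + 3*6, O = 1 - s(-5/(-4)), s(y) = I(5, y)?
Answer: -3/440 ≈ -0.0068182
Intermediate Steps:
s(y) = y
O = -1/4 (O = 1 - (-5)/(-4) = 1 - (-5)*(-1)/4 = 1 - 1*5/4 = 1 - 5/4 = -1/4 ≈ -0.25000)
Q(B) = 20 (Q(B) = 2 + 18 = 20)
1/(((4/6 + 2/O)*1)*Q(-2)) = 1/(((4/6 + 2/(-1/4))*1)*20) = 1/(((4*(1/6) + 2*(-4))*1)*20) = 1/(((2/3 - 8)*1)*20) = 1/(-22/3*1*20) = 1/(-22/3*20) = 1/(-440/3) = -3/440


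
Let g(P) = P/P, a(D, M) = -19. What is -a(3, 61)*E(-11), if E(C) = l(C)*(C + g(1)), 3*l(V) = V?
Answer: 2090/3 ≈ 696.67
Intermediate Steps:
g(P) = 1
l(V) = V/3
E(C) = C*(1 + C)/3 (E(C) = (C/3)*(C + 1) = (C/3)*(1 + C) = C*(1 + C)/3)
-a(3, 61)*E(-11) = -(-19)*(1/3)*(-11)*(1 - 11) = -(-19)*(1/3)*(-11)*(-10) = -(-19)*110/3 = -1*(-2090/3) = 2090/3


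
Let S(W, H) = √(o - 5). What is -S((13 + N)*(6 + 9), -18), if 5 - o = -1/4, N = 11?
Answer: -½ ≈ -0.50000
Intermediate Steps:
o = 21/4 (o = 5 - (-1)/4 = 5 - 1*(-¼) = 5 + ¼ = 21/4 ≈ 5.2500)
S(W, H) = ½ (S(W, H) = √(21/4 - 5) = √(¼) = ½)
-S((13 + N)*(6 + 9), -18) = -1*½ = -½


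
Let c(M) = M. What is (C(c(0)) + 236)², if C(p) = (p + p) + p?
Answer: 55696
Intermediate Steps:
C(p) = 3*p (C(p) = 2*p + p = 3*p)
(C(c(0)) + 236)² = (3*0 + 236)² = (0 + 236)² = 236² = 55696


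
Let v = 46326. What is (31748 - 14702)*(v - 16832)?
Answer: 502754724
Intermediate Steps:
(31748 - 14702)*(v - 16832) = (31748 - 14702)*(46326 - 16832) = 17046*29494 = 502754724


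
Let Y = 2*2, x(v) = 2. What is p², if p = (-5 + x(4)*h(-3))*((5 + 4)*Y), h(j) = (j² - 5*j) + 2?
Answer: 2862864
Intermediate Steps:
Y = 4
h(j) = 2 + j² - 5*j
p = 1692 (p = (-5 + 2*(2 + (-3)² - 5*(-3)))*((5 + 4)*4) = (-5 + 2*(2 + 9 + 15))*(9*4) = (-5 + 2*26)*36 = (-5 + 52)*36 = 47*36 = 1692)
p² = 1692² = 2862864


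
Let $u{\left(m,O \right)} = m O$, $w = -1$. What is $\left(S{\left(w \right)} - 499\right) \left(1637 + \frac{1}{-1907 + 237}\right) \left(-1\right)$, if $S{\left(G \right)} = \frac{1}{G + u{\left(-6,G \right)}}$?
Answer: $\frac{3409034883}{4175} \approx 8.1654 \cdot 10^{5}$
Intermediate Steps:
$u{\left(m,O \right)} = O m$
$S{\left(G \right)} = - \frac{1}{5 G}$ ($S{\left(G \right)} = \frac{1}{G + G \left(-6\right)} = \frac{1}{G - 6 G} = \frac{1}{\left(-5\right) G} = - \frac{1}{5 G}$)
$\left(S{\left(w \right)} - 499\right) \left(1637 + \frac{1}{-1907 + 237}\right) \left(-1\right) = \left(- \frac{1}{5 \left(-1\right)} - 499\right) \left(1637 + \frac{1}{-1907 + 237}\right) \left(-1\right) = \left(\left(- \frac{1}{5}\right) \left(-1\right) - 499\right) \left(1637 + \frac{1}{-1670}\right) \left(-1\right) = \left(\frac{1}{5} - 499\right) \left(1637 - \frac{1}{1670}\right) \left(-1\right) = \left(- \frac{2494}{5}\right) \frac{2733789}{1670} \left(-1\right) = \left(- \frac{3409034883}{4175}\right) \left(-1\right) = \frac{3409034883}{4175}$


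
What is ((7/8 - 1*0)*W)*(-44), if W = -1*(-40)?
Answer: -1540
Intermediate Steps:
W = 40
((7/8 - 1*0)*W)*(-44) = ((7/8 - 1*0)*40)*(-44) = ((7*(1/8) + 0)*40)*(-44) = ((7/8 + 0)*40)*(-44) = ((7/8)*40)*(-44) = 35*(-44) = -1540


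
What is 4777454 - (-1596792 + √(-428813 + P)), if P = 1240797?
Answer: 6374246 - 4*√50749 ≈ 6.3733e+6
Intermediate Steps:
4777454 - (-1596792 + √(-428813 + P)) = 4777454 - (-1596792 + √(-428813 + 1240797)) = 4777454 - (-1596792 + √811984) = 4777454 - (-1596792 + 4*√50749) = 4777454 + (1596792 - 4*√50749) = 6374246 - 4*√50749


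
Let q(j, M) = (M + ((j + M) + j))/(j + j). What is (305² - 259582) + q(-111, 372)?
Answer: -6162696/37 ≈ -1.6656e+5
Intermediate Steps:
q(j, M) = (2*M + 2*j)/(2*j) (q(j, M) = (M + ((M + j) + j))/((2*j)) = (M + (M + 2*j))*(1/(2*j)) = (2*M + 2*j)*(1/(2*j)) = (2*M + 2*j)/(2*j))
(305² - 259582) + q(-111, 372) = (305² - 259582) + (372 - 111)/(-111) = (93025 - 259582) - 1/111*261 = -166557 - 87/37 = -6162696/37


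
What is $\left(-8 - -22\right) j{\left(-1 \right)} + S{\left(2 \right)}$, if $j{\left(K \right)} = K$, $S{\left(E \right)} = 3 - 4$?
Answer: $-15$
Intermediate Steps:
$S{\left(E \right)} = -1$
$\left(-8 - -22\right) j{\left(-1 \right)} + S{\left(2 \right)} = \left(-8 - -22\right) \left(-1\right) - 1 = \left(-8 + 22\right) \left(-1\right) - 1 = 14 \left(-1\right) - 1 = -14 - 1 = -15$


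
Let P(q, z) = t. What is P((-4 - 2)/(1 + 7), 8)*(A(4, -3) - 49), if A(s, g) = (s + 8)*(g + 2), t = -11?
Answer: 671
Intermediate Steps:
P(q, z) = -11
A(s, g) = (2 + g)*(8 + s) (A(s, g) = (8 + s)*(2 + g) = (2 + g)*(8 + s))
P((-4 - 2)/(1 + 7), 8)*(A(4, -3) - 49) = -11*((16 + 2*4 + 8*(-3) - 3*4) - 49) = -11*((16 + 8 - 24 - 12) - 49) = -11*(-12 - 49) = -11*(-61) = 671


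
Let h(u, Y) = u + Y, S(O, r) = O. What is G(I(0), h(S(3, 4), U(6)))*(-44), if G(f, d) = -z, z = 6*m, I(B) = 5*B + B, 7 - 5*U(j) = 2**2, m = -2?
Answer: -528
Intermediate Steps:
U(j) = 3/5 (U(j) = 7/5 - 1/5*2**2 = 7/5 - 1/5*4 = 7/5 - 4/5 = 3/5)
I(B) = 6*B
z = -12 (z = 6*(-2) = -12)
h(u, Y) = Y + u
G(f, d) = 12 (G(f, d) = -1*(-12) = 12)
G(I(0), h(S(3, 4), U(6)))*(-44) = 12*(-44) = -528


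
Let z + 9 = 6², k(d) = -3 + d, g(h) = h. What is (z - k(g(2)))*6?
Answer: 168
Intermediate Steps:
z = 27 (z = -9 + 6² = -9 + 36 = 27)
(z - k(g(2)))*6 = (27 - (-3 + 2))*6 = (27 - 1*(-1))*6 = (27 + 1)*6 = 28*6 = 168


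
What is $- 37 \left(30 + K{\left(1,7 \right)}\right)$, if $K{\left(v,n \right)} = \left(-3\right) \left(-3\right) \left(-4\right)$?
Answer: $222$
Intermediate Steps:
$K{\left(v,n \right)} = -36$ ($K{\left(v,n \right)} = 9 \left(-4\right) = -36$)
$- 37 \left(30 + K{\left(1,7 \right)}\right) = - 37 \left(30 - 36\right) = \left(-37\right) \left(-6\right) = 222$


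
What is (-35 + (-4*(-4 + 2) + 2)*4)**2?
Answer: 25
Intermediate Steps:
(-35 + (-4*(-4 + 2) + 2)*4)**2 = (-35 + (-4*(-2) + 2)*4)**2 = (-35 + (8 + 2)*4)**2 = (-35 + 10*4)**2 = (-35 + 40)**2 = 5**2 = 25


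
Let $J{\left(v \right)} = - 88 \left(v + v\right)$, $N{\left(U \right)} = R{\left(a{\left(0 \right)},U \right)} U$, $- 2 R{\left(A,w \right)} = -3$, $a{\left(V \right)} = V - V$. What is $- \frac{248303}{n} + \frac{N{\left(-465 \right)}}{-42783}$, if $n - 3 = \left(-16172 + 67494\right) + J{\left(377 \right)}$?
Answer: $\frac{7089085721}{428600094} \approx 16.54$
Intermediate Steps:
$a{\left(V \right)} = 0$
$R{\left(A,w \right)} = \frac{3}{2}$ ($R{\left(A,w \right)} = \left(- \frac{1}{2}\right) \left(-3\right) = \frac{3}{2}$)
$N{\left(U \right)} = \frac{3 U}{2}$
$J{\left(v \right)} = - 176 v$ ($J{\left(v \right)} = - 88 \cdot 2 v = - 176 v$)
$n = -15027$ ($n = 3 + \left(\left(-16172 + 67494\right) - 66352\right) = 3 + \left(51322 - 66352\right) = 3 - 15030 = -15027$)
$- \frac{248303}{n} + \frac{N{\left(-465 \right)}}{-42783} = - \frac{248303}{-15027} + \frac{\frac{3}{2} \left(-465\right)}{-42783} = \left(-248303\right) \left(- \frac{1}{15027}\right) - - \frac{465}{28522} = \frac{248303}{15027} + \frac{465}{28522} = \frac{7089085721}{428600094}$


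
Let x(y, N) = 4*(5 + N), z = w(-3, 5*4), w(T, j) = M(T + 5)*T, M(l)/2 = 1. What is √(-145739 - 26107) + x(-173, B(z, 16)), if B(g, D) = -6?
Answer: -4 + 3*I*√19094 ≈ -4.0 + 414.54*I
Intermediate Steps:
M(l) = 2 (M(l) = 2*1 = 2)
w(T, j) = 2*T
z = -6 (z = 2*(-3) = -6)
x(y, N) = 20 + 4*N
√(-145739 - 26107) + x(-173, B(z, 16)) = √(-145739 - 26107) + (20 + 4*(-6)) = √(-171846) + (20 - 24) = 3*I*√19094 - 4 = -4 + 3*I*√19094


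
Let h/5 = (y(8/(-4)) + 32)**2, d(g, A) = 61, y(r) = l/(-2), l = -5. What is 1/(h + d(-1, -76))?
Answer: 4/24049 ≈ 0.00016633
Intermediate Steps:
y(r) = 5/2 (y(r) = -5/(-2) = -5*(-1/2) = 5/2)
h = 23805/4 (h = 5*(5/2 + 32)**2 = 5*(69/2)**2 = 5*(4761/4) = 23805/4 ≈ 5951.3)
1/(h + d(-1, -76)) = 1/(23805/4 + 61) = 1/(24049/4) = 4/24049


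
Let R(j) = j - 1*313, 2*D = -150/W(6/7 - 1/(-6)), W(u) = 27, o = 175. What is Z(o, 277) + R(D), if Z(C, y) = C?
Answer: -1267/9 ≈ -140.78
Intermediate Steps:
D = -25/9 (D = (-150/27)/2 = (-150*1/27)/2 = (1/2)*(-50/9) = -25/9 ≈ -2.7778)
R(j) = -313 + j (R(j) = j - 313 = -313 + j)
Z(o, 277) + R(D) = 175 + (-313 - 25/9) = 175 - 2842/9 = -1267/9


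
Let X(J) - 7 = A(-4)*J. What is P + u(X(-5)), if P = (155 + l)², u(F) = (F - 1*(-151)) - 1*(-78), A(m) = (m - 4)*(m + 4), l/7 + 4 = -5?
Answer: 8700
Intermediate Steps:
l = -63 (l = -28 + 7*(-5) = -28 - 35 = -63)
A(m) = (-4 + m)*(4 + m)
X(J) = 7 (X(J) = 7 + (-16 + (-4)²)*J = 7 + (-16 + 16)*J = 7 + 0*J = 7 + 0 = 7)
u(F) = 229 + F (u(F) = (F + 151) + 78 = (151 + F) + 78 = 229 + F)
P = 8464 (P = (155 - 63)² = 92² = 8464)
P + u(X(-5)) = 8464 + (229 + 7) = 8464 + 236 = 8700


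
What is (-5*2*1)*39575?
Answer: -395750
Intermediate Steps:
(-5*2*1)*39575 = -10*1*39575 = -10*39575 = -395750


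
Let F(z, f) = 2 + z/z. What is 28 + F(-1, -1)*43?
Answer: 157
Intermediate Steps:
F(z, f) = 3 (F(z, f) = 2 + 1 = 3)
28 + F(-1, -1)*43 = 28 + 3*43 = 28 + 129 = 157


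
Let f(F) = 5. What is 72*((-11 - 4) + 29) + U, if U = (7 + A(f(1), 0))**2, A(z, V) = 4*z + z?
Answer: 2032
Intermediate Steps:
A(z, V) = 5*z
U = 1024 (U = (7 + 5*5)**2 = (7 + 25)**2 = 32**2 = 1024)
72*((-11 - 4) + 29) + U = 72*((-11 - 4) + 29) + 1024 = 72*(-15 + 29) + 1024 = 72*14 + 1024 = 1008 + 1024 = 2032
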